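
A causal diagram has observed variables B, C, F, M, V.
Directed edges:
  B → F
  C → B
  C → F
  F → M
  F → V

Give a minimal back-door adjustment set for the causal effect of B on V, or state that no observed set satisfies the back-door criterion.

B→V: minimal back-door set {C}.

desc(B)\{B}={F,M,V}; candidates ⊆ {C}.
size 0: {}; under {} B still reaches {C,F,M,V} ∋ V.
{C}: B⊥V given {C} in G with B→· removed — back-door holds.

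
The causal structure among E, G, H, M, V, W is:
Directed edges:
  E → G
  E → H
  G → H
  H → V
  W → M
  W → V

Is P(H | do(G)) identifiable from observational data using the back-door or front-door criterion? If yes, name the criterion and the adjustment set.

desc(G)\{G}={H,V}; candidates ⊆ {E,M,W}.
size 0: {}; under {} G still reaches {E,H,V} ∋ H.
{E}: G⊥H given {E} in G with G→· removed — back-door holds.
P(H|do(G)) = Σ_{E} P(H|G,E)·P(E).

P(H|do(G)): backdoor, adjust for {E}.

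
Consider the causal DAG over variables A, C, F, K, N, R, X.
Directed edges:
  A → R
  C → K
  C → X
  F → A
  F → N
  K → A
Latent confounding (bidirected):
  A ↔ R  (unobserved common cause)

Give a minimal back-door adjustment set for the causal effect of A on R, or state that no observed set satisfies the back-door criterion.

desc(A)\{A}={R}; candidates ⊆ {C,F,K,N,X}.
A↔R: latent back-door arc(s) into A.
size 0: {}; under {} A still reaches {C,F,K,N,R,X} ∋ R.
size 1: {C}, {F}, {K} …(+2); under {C} A still reaches {F,K,N,R} ∋ R.
size 2: {C,F}, {C,K}, {C,N} …(+7); under {C,F} A still reaches {K,R} ∋ R.
A↔R cannot be blocked by any observed set — no back-door set.

A→R: no observed back-door set.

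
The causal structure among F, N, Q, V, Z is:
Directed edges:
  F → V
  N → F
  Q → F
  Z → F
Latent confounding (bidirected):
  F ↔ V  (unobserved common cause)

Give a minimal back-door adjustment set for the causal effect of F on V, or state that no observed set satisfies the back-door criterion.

F→V: no observed back-door set.

desc(F)\{F}={V}; candidates ⊆ {N,Q,Z}.
F↔V: latent back-door arc(s) into F.
size 0: {}; under {} F still reaches {N,Q,V,Z} ∋ V.
size 1: {N}, {Q}, {Z}; under {N} F still reaches {Q,V,Z} ∋ V.
size 2: {N,Q}, {N,Z}, {Q,Z}; under {N,Q} F still reaches {V,Z} ∋ V.
F↔V cannot be blocked by any observed set — no back-door set.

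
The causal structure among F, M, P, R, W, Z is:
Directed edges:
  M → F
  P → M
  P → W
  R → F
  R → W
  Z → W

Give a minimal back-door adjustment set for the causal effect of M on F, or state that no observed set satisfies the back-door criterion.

desc(M)\{M}={F}; candidates ⊆ {P,R,W,Z}.
∅: M⊥F given ∅ in G with M→· removed — back-door holds.

M→F: minimal back-door set ∅.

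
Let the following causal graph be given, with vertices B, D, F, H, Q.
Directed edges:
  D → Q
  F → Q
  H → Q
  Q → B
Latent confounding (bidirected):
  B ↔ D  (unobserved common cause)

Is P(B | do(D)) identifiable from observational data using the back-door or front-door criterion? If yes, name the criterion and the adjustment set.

P(B|do(D)): frontdoor, adjust for {Q}.

desc(D)\{D}={B,Q}; candidates ⊆ {F,H}.
D↔B: latent back-door arc(s) into D.
size 0: {}; under {} D still reaches {B} ∋ B.
size 1: {F}, {H}; under {F} D still reaches {B} ∋ B.
size 2: {F,H}; under {F,H} D still reaches {B} ∋ B.
D↔B cannot be blocked by any observed set — no back-door set.
{Q}: (i) intercepts every directed D→B path; (ii) no back-door D→{Q}; (iii) {D} blocks every back-door {Q}→B. Front-door holds.
P(B|do(D)) = Σ_{Q} P(Q|D) Σ_{D'} P(B|Q,D')P(D').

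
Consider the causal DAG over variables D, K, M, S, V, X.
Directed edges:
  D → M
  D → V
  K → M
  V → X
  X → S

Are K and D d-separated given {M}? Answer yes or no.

Bayes-Ball from K | {M} reaches {D,S,V,X}.
D ∈ reach(K|{M}) ⇒ K ⊥̸ D | {M}.

No — K and D are d-connected given {M}.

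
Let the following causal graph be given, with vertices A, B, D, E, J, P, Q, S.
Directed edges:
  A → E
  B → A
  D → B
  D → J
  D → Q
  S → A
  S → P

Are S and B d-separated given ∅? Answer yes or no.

Yes — S ⊥ B | ∅.

Bayes-Ball from S | ∅ reaches {A,E,P}.
B ∉ reach(S|∅) ⇒ S ⊥ B | ∅.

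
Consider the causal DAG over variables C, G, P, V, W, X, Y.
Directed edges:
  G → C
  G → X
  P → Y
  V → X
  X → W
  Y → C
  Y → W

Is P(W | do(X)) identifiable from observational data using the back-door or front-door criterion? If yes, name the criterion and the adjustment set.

desc(X)\{X}={W}; candidates ⊆ {C,G,P,V,Y}.
∅: X⊥W given ∅ in G with X→· removed — back-door holds.
P(W|do(X)) = P(W|X) — no adjustment needed.

P(W|do(X)): backdoor, adjust for ∅.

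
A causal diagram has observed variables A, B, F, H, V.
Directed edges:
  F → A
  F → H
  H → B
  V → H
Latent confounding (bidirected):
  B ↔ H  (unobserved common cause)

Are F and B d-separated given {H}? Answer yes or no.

No — F and B are d-connected given {H}.

Bayes-Ball from F | {H} reaches {A,B,V}.
B ∈ reach(F|{H}) ⇒ F ⊥̸ B | {H}.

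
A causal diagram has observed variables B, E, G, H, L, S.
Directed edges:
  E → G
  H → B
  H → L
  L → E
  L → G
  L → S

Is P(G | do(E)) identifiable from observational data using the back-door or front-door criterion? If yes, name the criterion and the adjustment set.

P(G|do(E)): backdoor, adjust for {L}.

desc(E)\{E}={G}; candidates ⊆ {B,H,L,S}.
size 0: {}; under {} E still reaches {B,G,H,L,S} ∋ G.
{L}: E⊥G given {L} in G with E→· removed — back-door holds.
P(G|do(E)) = Σ_{L} P(G|E,L)·P(L).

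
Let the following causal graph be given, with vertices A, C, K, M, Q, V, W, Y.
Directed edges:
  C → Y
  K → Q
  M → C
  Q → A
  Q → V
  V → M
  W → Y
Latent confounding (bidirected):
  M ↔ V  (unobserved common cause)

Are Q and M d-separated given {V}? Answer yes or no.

No — Q and M are d-connected given {V}.

Bayes-Ball from Q | {V} reaches {A,C,K,M,Y}.
M ∈ reach(Q|{V}) ⇒ Q ⊥̸ M | {V}.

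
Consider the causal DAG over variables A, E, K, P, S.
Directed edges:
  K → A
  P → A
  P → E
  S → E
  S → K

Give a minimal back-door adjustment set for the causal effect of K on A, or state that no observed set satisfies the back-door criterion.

K→A: minimal back-door set ∅.

desc(K)\{K}={A}; candidates ⊆ {E,P,S}.
∅: K⊥A given ∅ in G with K→· removed — back-door holds.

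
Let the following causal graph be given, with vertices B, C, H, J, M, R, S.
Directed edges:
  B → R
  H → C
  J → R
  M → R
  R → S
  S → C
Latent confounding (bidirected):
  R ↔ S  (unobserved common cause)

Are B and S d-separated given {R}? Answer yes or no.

Bayes-Ball from B | {R} reaches {C,J,M,S}.
S ∈ reach(B|{R}) ⇒ B ⊥̸ S | {R}.

No — B and S are d-connected given {R}.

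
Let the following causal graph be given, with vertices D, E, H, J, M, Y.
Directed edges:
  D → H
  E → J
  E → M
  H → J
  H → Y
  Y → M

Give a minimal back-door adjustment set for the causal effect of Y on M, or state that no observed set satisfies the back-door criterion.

Y→M: minimal back-door set ∅.

desc(Y)\{Y}={M}; candidates ⊆ {D,E,H,J}.
∅: Y⊥M given ∅ in G with Y→· removed — back-door holds.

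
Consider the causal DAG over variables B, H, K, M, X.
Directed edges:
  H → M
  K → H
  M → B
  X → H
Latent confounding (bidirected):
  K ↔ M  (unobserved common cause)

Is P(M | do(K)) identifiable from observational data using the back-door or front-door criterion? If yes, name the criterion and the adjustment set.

P(M|do(K)): frontdoor, adjust for {H}.

desc(K)\{K}={B,H,M}; candidates ⊆ {X}.
K↔M: latent back-door arc(s) into K.
size 0: {}; under {} K still reaches {B,M} ∋ M.
size 1: {X}; under {X} K still reaches {B,M} ∋ M.
K↔M cannot be blocked by any observed set — no back-door set.
{H}: (i) intercepts every directed K→M path; (ii) no back-door K→{H}; (iii) {K} blocks every back-door {H}→M. Front-door holds.
P(M|do(K)) = Σ_{H} P(H|K) Σ_{K'} P(M|H,K')P(K').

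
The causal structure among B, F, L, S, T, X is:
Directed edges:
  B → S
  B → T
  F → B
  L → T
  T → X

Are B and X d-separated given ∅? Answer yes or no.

No — B and X are d-connected given ∅.

Bayes-Ball from B | ∅ reaches {F,S,T,X}.
X ∈ reach(B|∅) ⇒ B ⊥̸ X | ∅.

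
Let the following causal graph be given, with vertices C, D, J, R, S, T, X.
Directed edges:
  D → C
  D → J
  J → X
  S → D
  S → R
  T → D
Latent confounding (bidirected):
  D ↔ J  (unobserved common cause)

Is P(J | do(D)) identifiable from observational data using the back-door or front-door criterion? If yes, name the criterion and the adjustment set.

P(J|do(D)): not identifiable (no BD/FD set).

desc(D)\{D}={C,J,X}; candidates ⊆ {R,S,T}.
D↔J: latent back-door arc(s) into D.
size 0: {}; under {} D still reaches {J,R,S,T,X} ∋ J.
size 1: {R}, {S}, {T}; under {R} D still reaches {J,S,T,X} ∋ J.
size 2: {R,S}, {R,T}, {S,T}; under {R,S} D still reaches {J,T,X} ∋ J.
D↔J cannot be blocked by any observed set — no back-door set.
No mediator lies on a directed D→…→J path.
Neither criterion identifies P(J|do(D)) in this graph.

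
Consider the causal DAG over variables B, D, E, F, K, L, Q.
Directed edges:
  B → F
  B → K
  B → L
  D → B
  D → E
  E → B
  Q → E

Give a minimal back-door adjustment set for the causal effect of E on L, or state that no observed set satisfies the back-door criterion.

E→L: minimal back-door set {D}.

desc(E)\{E}={B,F,K,L}; candidates ⊆ {D,Q}.
size 0: {}; under {} E still reaches {B,D,F,K,L,Q} ∋ L.
{D}: E⊥L given {D} in G with E→· removed — back-door holds.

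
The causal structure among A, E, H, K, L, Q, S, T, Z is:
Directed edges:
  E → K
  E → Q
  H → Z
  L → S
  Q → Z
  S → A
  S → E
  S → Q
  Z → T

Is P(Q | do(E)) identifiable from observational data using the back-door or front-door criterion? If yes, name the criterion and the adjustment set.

P(Q|do(E)): backdoor, adjust for {S}.

desc(E)\{E}={K,Q,T,Z}; candidates ⊆ {A,H,L,S}.
size 0: {}; under {} E still reaches {A,L,Q,S,T,Z} ∋ Q.
{S}: E⊥Q given {S} in G with E→· removed — back-door holds.
P(Q|do(E)) = Σ_{S} P(Q|E,S)·P(S).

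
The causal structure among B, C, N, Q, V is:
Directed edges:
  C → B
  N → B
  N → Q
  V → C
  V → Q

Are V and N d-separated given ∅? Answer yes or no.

Bayes-Ball from V | ∅ reaches {B,C,Q}.
N ∉ reach(V|∅) ⇒ V ⊥ N | ∅.

Yes — V ⊥ N | ∅.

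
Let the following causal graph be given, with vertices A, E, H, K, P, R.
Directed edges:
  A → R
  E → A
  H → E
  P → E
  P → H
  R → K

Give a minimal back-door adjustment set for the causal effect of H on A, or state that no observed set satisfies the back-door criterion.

H→A: minimal back-door set {P}.

desc(H)\{H}={A,E,K,R}; candidates ⊆ {P}.
size 0: {}; under {} H still reaches {A,E,K,P,R} ∋ A.
{P}: H⊥A given {P} in G with H→· removed — back-door holds.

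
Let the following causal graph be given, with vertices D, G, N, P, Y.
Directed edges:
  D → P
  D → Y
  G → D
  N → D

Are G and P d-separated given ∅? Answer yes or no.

Bayes-Ball from G | ∅ reaches {D,P,Y}.
P ∈ reach(G|∅) ⇒ G ⊥̸ P | ∅.

No — G and P are d-connected given ∅.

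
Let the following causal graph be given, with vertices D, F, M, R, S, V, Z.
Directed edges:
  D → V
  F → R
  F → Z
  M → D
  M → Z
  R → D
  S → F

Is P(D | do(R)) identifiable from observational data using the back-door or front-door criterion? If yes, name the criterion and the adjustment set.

desc(R)\{R}={D,V}; candidates ⊆ {F,M,S,Z}.
∅: R⊥D given ∅ in G with R→· removed — back-door holds.
P(D|do(R)) = P(D|R) — no adjustment needed.

P(D|do(R)): backdoor, adjust for ∅.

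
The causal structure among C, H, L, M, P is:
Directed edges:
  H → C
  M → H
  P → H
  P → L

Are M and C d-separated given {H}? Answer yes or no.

Bayes-Ball from M | {H} reaches {L,P}.
C ∉ reach(M|{H}) ⇒ M ⊥ C | {H}.

Yes — M ⊥ C | {H}.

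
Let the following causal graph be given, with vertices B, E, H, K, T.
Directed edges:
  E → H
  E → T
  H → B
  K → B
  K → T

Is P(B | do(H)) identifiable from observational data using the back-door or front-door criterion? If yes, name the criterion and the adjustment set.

desc(H)\{H}={B}; candidates ⊆ {E,K,T}.
∅: H⊥B given ∅ in G with H→· removed — back-door holds.
P(B|do(H)) = P(B|H) — no adjustment needed.

P(B|do(H)): backdoor, adjust for ∅.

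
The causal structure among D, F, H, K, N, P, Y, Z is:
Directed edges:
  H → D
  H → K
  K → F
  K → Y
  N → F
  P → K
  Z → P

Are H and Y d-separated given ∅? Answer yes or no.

Bayes-Ball from H | ∅ reaches {D,F,K,Y}.
Y ∈ reach(H|∅) ⇒ H ⊥̸ Y | ∅.

No — H and Y are d-connected given ∅.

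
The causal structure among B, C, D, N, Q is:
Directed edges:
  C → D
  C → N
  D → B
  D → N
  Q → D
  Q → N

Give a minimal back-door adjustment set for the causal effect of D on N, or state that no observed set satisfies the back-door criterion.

desc(D)\{D}={B,N}; candidates ⊆ {C,Q}.
size 0: {}; under {} D still reaches {C,N,Q} ∋ N.
size 1: {C}, {Q}; under {C} D still reaches {N,Q} ∋ N.
{C,Q}: D⊥N given {C,Q} in G with D→· removed — back-door holds.

D→N: minimal back-door set {C, Q}.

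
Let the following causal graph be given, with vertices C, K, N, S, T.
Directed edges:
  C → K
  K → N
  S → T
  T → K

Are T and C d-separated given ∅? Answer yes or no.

Yes — T ⊥ C | ∅.

Bayes-Ball from T | ∅ reaches {K,N,S}.
C ∉ reach(T|∅) ⇒ T ⊥ C | ∅.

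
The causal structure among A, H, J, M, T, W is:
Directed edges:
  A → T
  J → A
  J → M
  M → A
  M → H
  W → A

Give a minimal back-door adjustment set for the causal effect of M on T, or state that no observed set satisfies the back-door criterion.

desc(M)\{M}={A,H,T}; candidates ⊆ {J,W}.
size 0: {}; under {} M still reaches {A,J,T} ∋ T.
{J}: M⊥T given {J} in G with M→· removed — back-door holds.

M→T: minimal back-door set {J}.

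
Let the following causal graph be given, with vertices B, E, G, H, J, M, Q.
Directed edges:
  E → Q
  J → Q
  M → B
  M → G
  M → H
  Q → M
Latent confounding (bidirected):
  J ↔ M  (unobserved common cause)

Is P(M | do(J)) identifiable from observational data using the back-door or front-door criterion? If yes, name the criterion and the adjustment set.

P(M|do(J)): frontdoor, adjust for {Q}.

desc(J)\{J}={B,G,H,M,Q}; candidates ⊆ {E}.
J↔M: latent back-door arc(s) into J.
size 0: {}; under {} J still reaches {B,G,H,M} ∋ M.
size 1: {E}; under {E} J still reaches {B,G,H,M} ∋ M.
J↔M cannot be blocked by any observed set — no back-door set.
{Q}: (i) intercepts every directed J→M path; (ii) no back-door J→{Q}; (iii) {J} blocks every back-door {Q}→M. Front-door holds.
P(M|do(J)) = Σ_{Q} P(Q|J) Σ_{J'} P(M|Q,J')P(J').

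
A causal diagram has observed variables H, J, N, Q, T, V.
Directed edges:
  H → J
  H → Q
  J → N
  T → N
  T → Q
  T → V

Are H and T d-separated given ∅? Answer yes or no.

Yes — H ⊥ T | ∅.

Bayes-Ball from H | ∅ reaches {J,N,Q}.
T ∉ reach(H|∅) ⇒ H ⊥ T | ∅.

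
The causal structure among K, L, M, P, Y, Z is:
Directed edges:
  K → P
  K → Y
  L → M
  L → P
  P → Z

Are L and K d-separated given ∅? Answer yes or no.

Yes — L ⊥ K | ∅.

Bayes-Ball from L | ∅ reaches {M,P,Z}.
K ∉ reach(L|∅) ⇒ L ⊥ K | ∅.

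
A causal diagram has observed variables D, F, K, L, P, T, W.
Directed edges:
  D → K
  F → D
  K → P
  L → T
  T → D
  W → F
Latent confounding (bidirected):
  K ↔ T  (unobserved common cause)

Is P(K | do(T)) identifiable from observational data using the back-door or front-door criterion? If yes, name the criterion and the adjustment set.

P(K|do(T)): frontdoor, adjust for {D}.

desc(T)\{T}={D,K,P}; candidates ⊆ {F,L,W}.
T↔K: latent back-door arc(s) into T.
size 0: {}; under {} T still reaches {K,L,P} ∋ K.
size 1: {F}, {L}, {W}; under {F} T still reaches {K,L,P} ∋ K.
size 2: {F,L}, {F,W}, {L,W}; under {F,L} T still reaches {K,P} ∋ K.
T↔K cannot be blocked by any observed set — no back-door set.
{D}: (i) intercepts every directed T→K path; (ii) no back-door T→{D}; (iii) {T} blocks every back-door {D}→K. Front-door holds.
P(K|do(T)) = Σ_{D} P(D|T) Σ_{T'} P(K|D,T')P(T').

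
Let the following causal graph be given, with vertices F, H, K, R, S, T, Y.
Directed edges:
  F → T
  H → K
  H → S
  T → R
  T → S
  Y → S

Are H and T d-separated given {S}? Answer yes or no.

Bayes-Ball from H | {S} reaches {F,K,R,T,Y}.
T ∈ reach(H|{S}) ⇒ H ⊥̸ T | {S}.

No — H and T are d-connected given {S}.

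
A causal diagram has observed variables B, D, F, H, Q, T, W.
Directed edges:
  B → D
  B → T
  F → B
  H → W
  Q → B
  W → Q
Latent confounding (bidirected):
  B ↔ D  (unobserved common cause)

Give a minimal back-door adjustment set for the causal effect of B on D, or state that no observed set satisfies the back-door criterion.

B→D: no observed back-door set.

desc(B)\{B}={D,T}; candidates ⊆ {F,H,Q,W}.
B↔D: latent back-door arc(s) into B.
size 0: {}; under {} B still reaches {D,F,H,Q,W} ∋ D.
size 1: {F}, {H}, {Q} …(+1); under {F} B still reaches {D,H,Q,W} ∋ D.
size 2: {F,H}, {F,Q}, {F,W} …(+3); under {F,H} B still reaches {D,Q,W} ∋ D.
B↔D cannot be blocked by any observed set — no back-door set.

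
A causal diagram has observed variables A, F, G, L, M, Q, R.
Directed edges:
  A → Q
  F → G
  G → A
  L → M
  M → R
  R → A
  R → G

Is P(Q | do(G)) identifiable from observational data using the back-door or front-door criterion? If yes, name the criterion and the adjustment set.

P(Q|do(G)): backdoor, adjust for {R}.

desc(G)\{G}={A,Q}; candidates ⊆ {F,L,M,R}.
size 0: {}; under {} G still reaches {A,F,L,M,Q,R} ∋ Q.
{R}: G⊥Q given {R} in G with G→· removed — back-door holds.
P(Q|do(G)) = Σ_{R} P(Q|G,R)·P(R).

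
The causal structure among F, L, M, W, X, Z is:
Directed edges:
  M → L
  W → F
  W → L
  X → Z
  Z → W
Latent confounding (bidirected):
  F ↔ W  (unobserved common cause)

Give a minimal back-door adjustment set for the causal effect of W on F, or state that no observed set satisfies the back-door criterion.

desc(W)\{W}={F,L}; candidates ⊆ {M,X,Z}.
W↔F: latent back-door arc(s) into W.
size 0: {}; under {} W still reaches {F,X,Z} ∋ F.
size 1: {M}, {X}, {Z}; under {M} W still reaches {F,X,Z} ∋ F.
size 2: {M,X}, {M,Z}, {X,Z}; under {M,X} W still reaches {F,Z} ∋ F.
W↔F cannot be blocked by any observed set — no back-door set.

W→F: no observed back-door set.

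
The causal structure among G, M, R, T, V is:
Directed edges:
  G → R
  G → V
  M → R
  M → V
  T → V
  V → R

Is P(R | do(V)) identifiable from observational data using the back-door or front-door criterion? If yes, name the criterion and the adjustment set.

desc(V)\{V}={R}; candidates ⊆ {G,M,T}.
size 0: {}; under {} V still reaches {G,M,R,T} ∋ R.
size 1: {G}, {M}, {T}; under {G} V still reaches {M,R,T} ∋ R.
{G,M}: V⊥R given {G,M} in G with V→· removed — back-door holds.
P(R|do(V)) = Σ_{G,M} P(R|V,G,M)·P(G,M).

P(R|do(V)): backdoor, adjust for {G, M}.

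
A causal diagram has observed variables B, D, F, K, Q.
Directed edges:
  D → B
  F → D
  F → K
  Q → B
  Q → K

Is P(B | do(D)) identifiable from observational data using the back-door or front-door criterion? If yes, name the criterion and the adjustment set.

P(B|do(D)): backdoor, adjust for ∅.

desc(D)\{D}={B}; candidates ⊆ {F,K,Q}.
∅: D⊥B given ∅ in G with D→· removed — back-door holds.
P(B|do(D)) = P(B|D) — no adjustment needed.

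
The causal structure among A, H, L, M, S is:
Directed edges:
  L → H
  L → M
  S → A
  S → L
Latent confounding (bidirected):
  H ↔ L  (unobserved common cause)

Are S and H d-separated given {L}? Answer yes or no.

Bayes-Ball from S | {L} reaches {A,H}.
H ∈ reach(S|{L}) ⇒ S ⊥̸ H | {L}.

No — S and H are d-connected given {L}.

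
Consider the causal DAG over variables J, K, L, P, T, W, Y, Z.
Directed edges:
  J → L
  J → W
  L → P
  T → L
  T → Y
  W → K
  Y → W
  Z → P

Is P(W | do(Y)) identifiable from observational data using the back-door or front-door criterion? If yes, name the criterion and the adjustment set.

P(W|do(Y)): backdoor, adjust for ∅.

desc(Y)\{Y}={K,W}; candidates ⊆ {J,L,P,T,Z}.
∅: Y⊥W given ∅ in G with Y→· removed — back-door holds.
P(W|do(Y)) = P(W|Y) — no adjustment needed.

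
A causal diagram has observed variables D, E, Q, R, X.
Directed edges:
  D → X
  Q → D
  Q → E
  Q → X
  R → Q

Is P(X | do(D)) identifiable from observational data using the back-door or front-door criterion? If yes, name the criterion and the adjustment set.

desc(D)\{D}={X}; candidates ⊆ {E,Q,R}.
size 0: {}; under {} D still reaches {E,Q,R,X} ∋ X.
{Q}: D⊥X given {Q} in G with D→· removed — back-door holds.
P(X|do(D)) = Σ_{Q} P(X|D,Q)·P(Q).

P(X|do(D)): backdoor, adjust for {Q}.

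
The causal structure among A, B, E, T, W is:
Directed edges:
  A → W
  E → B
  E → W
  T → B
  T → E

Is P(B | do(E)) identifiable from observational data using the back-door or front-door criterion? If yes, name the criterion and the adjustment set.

desc(E)\{E}={B,W}; candidates ⊆ {A,T}.
size 0: {}; under {} E still reaches {B,T} ∋ B.
{T}: E⊥B given {T} in G with E→· removed — back-door holds.
P(B|do(E)) = Σ_{T} P(B|E,T)·P(T).

P(B|do(E)): backdoor, adjust for {T}.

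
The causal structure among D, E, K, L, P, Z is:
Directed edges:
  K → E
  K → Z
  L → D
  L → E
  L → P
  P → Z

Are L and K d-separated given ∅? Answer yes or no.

Bayes-Ball from L | ∅ reaches {D,E,P,Z}.
K ∉ reach(L|∅) ⇒ L ⊥ K | ∅.

Yes — L ⊥ K | ∅.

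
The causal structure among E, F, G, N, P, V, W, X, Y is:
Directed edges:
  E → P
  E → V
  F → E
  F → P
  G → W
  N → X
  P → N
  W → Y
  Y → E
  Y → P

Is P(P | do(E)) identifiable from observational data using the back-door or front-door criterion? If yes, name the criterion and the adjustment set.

P(P|do(E)): backdoor, adjust for {F, Y}.

desc(E)\{E}={N,P,V,X}; candidates ⊆ {F,G,W,Y}.
size 0: {}; under {} E still reaches {F,G,N,P,W,X,Y} ∋ P.
size 1: {F}, {G}, {W} …(+1); under {F} E still reaches {G,N,P,W,X,Y} ∋ P.
{F,Y}: E⊥P given {F,Y} in G with E→· removed — back-door holds.
P(P|do(E)) = Σ_{F,Y} P(P|E,F,Y)·P(F,Y).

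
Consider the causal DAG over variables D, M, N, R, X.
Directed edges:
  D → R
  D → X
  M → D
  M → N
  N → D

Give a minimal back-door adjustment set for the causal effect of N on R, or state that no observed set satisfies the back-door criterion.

N→R: minimal back-door set {M}.

desc(N)\{N}={D,R,X}; candidates ⊆ {M}.
size 0: {}; under {} N still reaches {D,M,R,X} ∋ R.
{M}: N⊥R given {M} in G with N→· removed — back-door holds.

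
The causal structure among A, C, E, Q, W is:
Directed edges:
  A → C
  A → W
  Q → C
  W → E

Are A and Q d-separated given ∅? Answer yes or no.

Bayes-Ball from A | ∅ reaches {C,E,W}.
Q ∉ reach(A|∅) ⇒ A ⊥ Q | ∅.

Yes — A ⊥ Q | ∅.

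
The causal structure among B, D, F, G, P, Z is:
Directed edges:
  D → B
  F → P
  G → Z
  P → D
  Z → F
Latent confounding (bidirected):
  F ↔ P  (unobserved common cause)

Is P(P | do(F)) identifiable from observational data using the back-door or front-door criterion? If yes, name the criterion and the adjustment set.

P(P|do(F)): not identifiable (no BD/FD set).

desc(F)\{F}={B,D,P}; candidates ⊆ {G,Z}.
F↔P: latent back-door arc(s) into F.
size 0: {}; under {} F still reaches {B,D,G,P,Z} ∋ P.
size 1: {G}, {Z}; under {G} F still reaches {B,D,P,Z} ∋ P.
size 2: {G,Z}; under {G,Z} F still reaches {B,D,P} ∋ P.
F↔P cannot be blocked by any observed set — no back-door set.
No mediator lies on a directed F→…→P path.
Neither criterion identifies P(P|do(F)) in this graph.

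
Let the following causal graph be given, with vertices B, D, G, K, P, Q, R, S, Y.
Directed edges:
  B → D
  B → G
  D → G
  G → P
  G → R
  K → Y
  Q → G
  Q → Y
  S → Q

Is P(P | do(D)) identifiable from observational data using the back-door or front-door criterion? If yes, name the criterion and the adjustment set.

P(P|do(D)): backdoor, adjust for {B}.

desc(D)\{D}={G,P,R}; candidates ⊆ {B,K,Q,S,Y}.
size 0: {}; under {} D still reaches {B,G,P,R} ∋ P.
{B}: D⊥P given {B} in G with D→· removed — back-door holds.
P(P|do(D)) = Σ_{B} P(P|D,B)·P(B).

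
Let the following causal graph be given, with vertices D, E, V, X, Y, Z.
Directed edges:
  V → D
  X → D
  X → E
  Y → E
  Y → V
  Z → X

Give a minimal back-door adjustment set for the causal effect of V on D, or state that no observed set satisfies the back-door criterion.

desc(V)\{V}={D}; candidates ⊆ {E,X,Y,Z}.
∅: V⊥D given ∅ in G with V→· removed — back-door holds.

V→D: minimal back-door set ∅.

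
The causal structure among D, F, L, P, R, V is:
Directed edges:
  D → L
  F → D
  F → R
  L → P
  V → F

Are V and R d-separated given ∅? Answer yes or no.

Bayes-Ball from V | ∅ reaches {D,F,L,P,R}.
R ∈ reach(V|∅) ⇒ V ⊥̸ R | ∅.

No — V and R are d-connected given ∅.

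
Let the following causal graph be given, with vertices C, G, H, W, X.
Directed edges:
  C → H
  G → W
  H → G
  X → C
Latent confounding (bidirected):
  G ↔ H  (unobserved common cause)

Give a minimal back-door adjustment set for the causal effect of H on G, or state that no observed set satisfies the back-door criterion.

H→G: no observed back-door set.

desc(H)\{H}={G,W}; candidates ⊆ {C,X}.
H↔G: latent back-door arc(s) into H.
size 0: {}; under {} H still reaches {C,G,W,X} ∋ G.
size 1: {C}, {X}; under {C} H still reaches {G,W} ∋ G.
size 2: {C,X}; under {C,X} H still reaches {G,W} ∋ G.
H↔G cannot be blocked by any observed set — no back-door set.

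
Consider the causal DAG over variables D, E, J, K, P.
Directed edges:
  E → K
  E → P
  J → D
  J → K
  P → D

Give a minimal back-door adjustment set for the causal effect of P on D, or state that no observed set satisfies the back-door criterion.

P→D: minimal back-door set ∅.

desc(P)\{P}={D}; candidates ⊆ {E,J,K}.
∅: P⊥D given ∅ in G with P→· removed — back-door holds.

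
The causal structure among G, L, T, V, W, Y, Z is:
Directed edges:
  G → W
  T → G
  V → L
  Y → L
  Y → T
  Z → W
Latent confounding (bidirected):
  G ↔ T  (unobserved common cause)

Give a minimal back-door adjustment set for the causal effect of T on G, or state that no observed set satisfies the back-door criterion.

desc(T)\{T}={G,W}; candidates ⊆ {L,V,Y,Z}.
T↔G: latent back-door arc(s) into T.
size 0: {}; under {} T still reaches {G,L,W,Y} ∋ G.
size 1: {L}, {V}, {Y} …(+1); under {L} T still reaches {G,V,W,Y} ∋ G.
size 2: {L,V}, {L,Y}, {L,Z} …(+3); under {L,V} T still reaches {G,W,Y} ∋ G.
T↔G cannot be blocked by any observed set — no back-door set.

T→G: no observed back-door set.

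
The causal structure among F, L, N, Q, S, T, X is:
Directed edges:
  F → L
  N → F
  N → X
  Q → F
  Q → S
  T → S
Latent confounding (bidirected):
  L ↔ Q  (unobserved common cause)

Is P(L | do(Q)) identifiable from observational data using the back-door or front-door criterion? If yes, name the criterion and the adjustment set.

desc(Q)\{Q}={F,L,S}; candidates ⊆ {N,T,X}.
Q↔L: latent back-door arc(s) into Q.
size 0: {}; under {} Q still reaches {L} ∋ L.
size 1: {N}, {T}, {X}; under {N} Q still reaches {L} ∋ L.
size 2: {N,T}, {N,X}, {T,X}; under {N,T} Q still reaches {L} ∋ L.
Q↔L cannot be blocked by any observed set — no back-door set.
{F}: (i) intercepts every directed Q→L path; (ii) no back-door Q→{F}; (iii) {Q} blocks every back-door {F}→L. Front-door holds.
P(L|do(Q)) = Σ_{F} P(F|Q) Σ_{Q'} P(L|F,Q')P(Q').

P(L|do(Q)): frontdoor, adjust for {F}.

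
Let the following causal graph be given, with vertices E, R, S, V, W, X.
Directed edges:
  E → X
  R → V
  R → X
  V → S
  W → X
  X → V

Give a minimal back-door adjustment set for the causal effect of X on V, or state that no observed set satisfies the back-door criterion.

X→V: minimal back-door set {R}.

desc(X)\{X}={S,V}; candidates ⊆ {E,R,W}.
size 0: {}; under {} X still reaches {E,R,S,V,W} ∋ V.
{R}: X⊥V given {R} in G with X→· removed — back-door holds.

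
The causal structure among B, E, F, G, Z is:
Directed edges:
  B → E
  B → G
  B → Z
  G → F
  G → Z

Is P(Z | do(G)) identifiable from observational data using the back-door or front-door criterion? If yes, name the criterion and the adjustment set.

P(Z|do(G)): backdoor, adjust for {B}.

desc(G)\{G}={F,Z}; candidates ⊆ {B,E}.
size 0: {}; under {} G still reaches {B,E,Z} ∋ Z.
{B}: G⊥Z given {B} in G with G→· removed — back-door holds.
P(Z|do(G)) = Σ_{B} P(Z|G,B)·P(B).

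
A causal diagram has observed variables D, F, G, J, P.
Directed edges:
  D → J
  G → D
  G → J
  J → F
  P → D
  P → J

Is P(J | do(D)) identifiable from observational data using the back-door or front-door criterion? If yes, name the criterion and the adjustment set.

desc(D)\{D}={F,J}; candidates ⊆ {G,P}.
size 0: {}; under {} D still reaches {F,G,J,P} ∋ J.
size 1: {G}, {P}; under {G} D still reaches {F,J,P} ∋ J.
{G,P}: D⊥J given {G,P} in G with D→· removed — back-door holds.
P(J|do(D)) = Σ_{G,P} P(J|D,G,P)·P(G,P).

P(J|do(D)): backdoor, adjust for {G, P}.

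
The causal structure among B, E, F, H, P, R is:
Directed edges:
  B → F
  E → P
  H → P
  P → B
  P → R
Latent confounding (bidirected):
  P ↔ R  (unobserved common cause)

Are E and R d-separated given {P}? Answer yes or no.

Bayes-Ball from E | {P} reaches {H,R}.
R ∈ reach(E|{P}) ⇒ E ⊥̸ R | {P}.

No — E and R are d-connected given {P}.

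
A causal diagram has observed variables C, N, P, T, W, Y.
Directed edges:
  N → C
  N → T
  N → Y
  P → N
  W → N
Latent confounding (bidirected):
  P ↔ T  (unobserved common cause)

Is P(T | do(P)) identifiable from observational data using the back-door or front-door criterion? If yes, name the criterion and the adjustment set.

desc(P)\{P}={C,N,T,Y}; candidates ⊆ {W}.
P↔T: latent back-door arc(s) into P.
size 0: {}; under {} P still reaches {T} ∋ T.
size 1: {W}; under {W} P still reaches {T} ∋ T.
P↔T cannot be blocked by any observed set — no back-door set.
{N}: (i) intercepts every directed P→T path; (ii) no back-door P→{N}; (iii) {P} blocks every back-door {N}→T. Front-door holds.
P(T|do(P)) = Σ_{N} P(N|P) Σ_{P'} P(T|N,P')P(P').

P(T|do(P)): frontdoor, adjust for {N}.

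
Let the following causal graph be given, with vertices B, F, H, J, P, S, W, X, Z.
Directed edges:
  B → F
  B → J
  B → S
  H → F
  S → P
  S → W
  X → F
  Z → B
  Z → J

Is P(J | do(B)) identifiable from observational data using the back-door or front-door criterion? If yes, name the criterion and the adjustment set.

P(J|do(B)): backdoor, adjust for {Z}.

desc(B)\{B}={F,J,P,S,W}; candidates ⊆ {H,X,Z}.
size 0: {}; under {} B still reaches {J,Z} ∋ J.
{Z}: B⊥J given {Z} in G with B→· removed — back-door holds.
P(J|do(B)) = Σ_{Z} P(J|B,Z)·P(Z).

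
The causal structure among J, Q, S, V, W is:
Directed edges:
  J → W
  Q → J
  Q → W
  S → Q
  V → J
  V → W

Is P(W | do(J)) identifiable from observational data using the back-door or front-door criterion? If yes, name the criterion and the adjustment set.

P(W|do(J)): backdoor, adjust for {Q, V}.

desc(J)\{J}={W}; candidates ⊆ {Q,S,V}.
size 0: {}; under {} J still reaches {Q,S,V,W} ∋ W.
size 1: {Q}, {S}, {V}; under {Q} J still reaches {V,W} ∋ W.
{Q,V}: J⊥W given {Q,V} in G with J→· removed — back-door holds.
P(W|do(J)) = Σ_{Q,V} P(W|J,Q,V)·P(Q,V).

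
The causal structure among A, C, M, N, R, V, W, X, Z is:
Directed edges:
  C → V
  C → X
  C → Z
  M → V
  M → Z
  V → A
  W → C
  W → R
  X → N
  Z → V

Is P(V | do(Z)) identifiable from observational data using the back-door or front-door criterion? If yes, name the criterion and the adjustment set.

P(V|do(Z)): backdoor, adjust for {C, M}.

desc(Z)\{Z}={A,V}; candidates ⊆ {C,M,N,R,W,X}.
size 0: {}; under {} Z still reaches {A,C,M,N,R,V,W,X} ∋ V.
size 1: {C}, {M}, {N} …(+3); under {C} Z still reaches {A,M,V} ∋ V.
{C,M}: Z⊥V given {C,M} in G with Z→· removed — back-door holds.
P(V|do(Z)) = Σ_{C,M} P(V|Z,C,M)·P(C,M).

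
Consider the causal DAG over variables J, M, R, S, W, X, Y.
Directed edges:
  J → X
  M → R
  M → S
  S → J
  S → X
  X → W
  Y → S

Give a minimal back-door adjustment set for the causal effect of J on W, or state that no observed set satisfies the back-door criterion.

J→W: minimal back-door set {S}.

desc(J)\{J}={W,X}; candidates ⊆ {M,R,S,Y}.
size 0: {}; under {} J still reaches {M,R,S,W,X,Y} ∋ W.
{S}: J⊥W given {S} in G with J→· removed — back-door holds.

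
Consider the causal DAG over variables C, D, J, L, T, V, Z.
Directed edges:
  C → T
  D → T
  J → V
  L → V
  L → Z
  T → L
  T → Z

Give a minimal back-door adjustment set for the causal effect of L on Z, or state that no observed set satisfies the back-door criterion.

L→Z: minimal back-door set {T}.

desc(L)\{L}={V,Z}; candidates ⊆ {C,D,J,T}.
size 0: {}; under {} L still reaches {C,D,T,Z} ∋ Z.
{T}: L⊥Z given {T} in G with L→· removed — back-door holds.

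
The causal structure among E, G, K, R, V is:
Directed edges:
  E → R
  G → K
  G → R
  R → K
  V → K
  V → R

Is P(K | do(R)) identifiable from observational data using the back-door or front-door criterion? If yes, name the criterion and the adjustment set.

P(K|do(R)): backdoor, adjust for {G, V}.

desc(R)\{R}={K}; candidates ⊆ {E,G,V}.
size 0: {}; under {} R still reaches {E,G,K,V} ∋ K.
size 1: {E}, {G}, {V}; under {E} R still reaches {G,K,V} ∋ K.
{G,V}: R⊥K given {G,V} in G with R→· removed — back-door holds.
P(K|do(R)) = Σ_{G,V} P(K|R,G,V)·P(G,V).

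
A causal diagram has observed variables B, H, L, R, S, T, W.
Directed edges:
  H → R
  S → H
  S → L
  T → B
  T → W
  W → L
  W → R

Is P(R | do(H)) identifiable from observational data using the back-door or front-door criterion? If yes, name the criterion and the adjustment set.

P(R|do(H)): backdoor, adjust for ∅.

desc(H)\{H}={R}; candidates ⊆ {B,L,S,T,W}.
∅: H⊥R given ∅ in G with H→· removed — back-door holds.
P(R|do(H)) = P(R|H) — no adjustment needed.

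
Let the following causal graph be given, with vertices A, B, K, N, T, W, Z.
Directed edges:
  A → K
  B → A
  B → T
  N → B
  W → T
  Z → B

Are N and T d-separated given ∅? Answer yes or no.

No — N and T are d-connected given ∅.

Bayes-Ball from N | ∅ reaches {A,B,K,T}.
T ∈ reach(N|∅) ⇒ N ⊥̸ T | ∅.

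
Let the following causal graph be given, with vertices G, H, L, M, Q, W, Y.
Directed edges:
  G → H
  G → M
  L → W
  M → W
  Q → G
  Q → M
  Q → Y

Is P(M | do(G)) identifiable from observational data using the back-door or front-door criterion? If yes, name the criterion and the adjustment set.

desc(G)\{G}={H,M,W}; candidates ⊆ {L,Q,Y}.
size 0: {}; under {} G still reaches {M,Q,W,Y} ∋ M.
{Q}: G⊥M given {Q} in G with G→· removed — back-door holds.
P(M|do(G)) = Σ_{Q} P(M|G,Q)·P(Q).

P(M|do(G)): backdoor, adjust for {Q}.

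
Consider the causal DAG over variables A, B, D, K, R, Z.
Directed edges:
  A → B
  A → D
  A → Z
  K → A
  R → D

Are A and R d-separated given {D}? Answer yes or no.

No — A and R are d-connected given {D}.

Bayes-Ball from A | {D} reaches {B,K,R,Z}.
R ∈ reach(A|{D}) ⇒ A ⊥̸ R | {D}.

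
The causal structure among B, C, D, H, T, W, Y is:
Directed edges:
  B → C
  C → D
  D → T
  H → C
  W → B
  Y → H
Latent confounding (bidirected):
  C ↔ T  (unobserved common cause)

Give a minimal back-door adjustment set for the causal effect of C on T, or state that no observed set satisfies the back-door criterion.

desc(C)\{C}={D,T}; candidates ⊆ {B,H,W,Y}.
C↔T: latent back-door arc(s) into C.
size 0: {}; under {} C still reaches {B,H,T,W,Y} ∋ T.
size 1: {B}, {H}, {W} …(+1); under {B} C still reaches {H,T,Y} ∋ T.
size 2: {B,H}, {B,W}, {B,Y} …(+3); under {B,H} C still reaches {T} ∋ T.
C↔T cannot be blocked by any observed set — no back-door set.

C→T: no observed back-door set.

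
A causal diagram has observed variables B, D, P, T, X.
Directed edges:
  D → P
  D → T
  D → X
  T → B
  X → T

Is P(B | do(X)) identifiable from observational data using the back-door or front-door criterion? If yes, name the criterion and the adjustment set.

desc(X)\{X}={B,T}; candidates ⊆ {D,P}.
size 0: {}; under {} X still reaches {B,D,P,T} ∋ B.
{D}: X⊥B given {D} in G with X→· removed — back-door holds.
P(B|do(X)) = Σ_{D} P(B|X,D)·P(D).

P(B|do(X)): backdoor, adjust for {D}.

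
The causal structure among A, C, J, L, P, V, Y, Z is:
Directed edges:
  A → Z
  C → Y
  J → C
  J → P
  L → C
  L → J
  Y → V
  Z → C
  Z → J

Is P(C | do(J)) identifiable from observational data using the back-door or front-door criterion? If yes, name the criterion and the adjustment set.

desc(J)\{J}={C,P,V,Y}; candidates ⊆ {A,L,Z}.
size 0: {}; under {} J still reaches {A,C,L,V,Y,Z} ∋ C.
size 1: {A}, {L}, {Z}; under {A} J still reaches {C,L,V,Y,Z} ∋ C.
{L,Z}: J⊥C given {L,Z} in G with J→· removed — back-door holds.
P(C|do(J)) = Σ_{L,Z} P(C|J,L,Z)·P(L,Z).

P(C|do(J)): backdoor, adjust for {L, Z}.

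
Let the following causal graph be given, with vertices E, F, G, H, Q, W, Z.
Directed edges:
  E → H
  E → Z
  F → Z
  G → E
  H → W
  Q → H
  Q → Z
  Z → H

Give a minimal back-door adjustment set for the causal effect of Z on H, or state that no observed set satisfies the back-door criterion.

desc(Z)\{Z}={H,W}; candidates ⊆ {E,F,G,Q}.
size 0: {}; under {} Z still reaches {E,F,G,H,Q,W} ∋ H.
size 1: {E}, {F}, {G} …(+1); under {E} Z still reaches {F,H,Q,W} ∋ H.
{E,Q}: Z⊥H given {E,Q} in G with Z→· removed — back-door holds.

Z→H: minimal back-door set {E, Q}.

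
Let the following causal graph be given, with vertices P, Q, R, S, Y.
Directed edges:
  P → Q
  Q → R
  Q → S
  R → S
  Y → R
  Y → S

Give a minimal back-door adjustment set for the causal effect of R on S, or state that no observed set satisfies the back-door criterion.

R→S: minimal back-door set {Q, Y}.

desc(R)\{R}={S}; candidates ⊆ {P,Q,Y}.
size 0: {}; under {} R still reaches {P,Q,S,Y} ∋ S.
size 1: {P}, {Q}, {Y}; under {P} R still reaches {Q,S,Y} ∋ S.
{Q,Y}: R⊥S given {Q,Y} in G with R→· removed — back-door holds.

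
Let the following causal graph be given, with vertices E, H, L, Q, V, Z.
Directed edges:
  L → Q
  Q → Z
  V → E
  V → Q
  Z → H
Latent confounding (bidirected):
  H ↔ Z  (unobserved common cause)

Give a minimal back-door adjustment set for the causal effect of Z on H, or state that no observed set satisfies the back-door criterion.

desc(Z)\{Z}={H}; candidates ⊆ {E,L,Q,V}.
Z↔H: latent back-door arc(s) into Z.
size 0: {}; under {} Z still reaches {E,H,L,Q,V} ∋ H.
size 1: {E}, {L}, {Q} …(+1); under {E} Z still reaches {H,L,Q,V} ∋ H.
size 2: {E,L}, {E,Q}, {E,V} …(+3); under {E,L} Z still reaches {H,Q,V} ∋ H.
Z↔H cannot be blocked by any observed set — no back-door set.

Z→H: no observed back-door set.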